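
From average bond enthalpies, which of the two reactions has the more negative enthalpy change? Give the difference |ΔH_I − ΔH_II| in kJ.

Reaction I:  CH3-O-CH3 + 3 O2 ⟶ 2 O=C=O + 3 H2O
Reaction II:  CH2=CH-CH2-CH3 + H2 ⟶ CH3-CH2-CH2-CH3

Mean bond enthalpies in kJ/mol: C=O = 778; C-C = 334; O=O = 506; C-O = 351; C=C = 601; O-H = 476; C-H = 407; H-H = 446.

Reaction I, by 1205 kJ

Reaction I:
  Bonds broken (reactants):
    C-H: 6 × 407 = 2442
    C-O: 2 × 351 = 702
    O=O: 3 × 506 = 1518
    Σ(broken) = 4662 kJ
  Bonds formed (products):
    C=O: 4 × 778 = 3112
    O-H: 6 × 476 = 2856
    Σ(formed) = 5968 kJ
  ΔH_I = 4662 − 5968 = −1306 kJ
Reaction II:
  Bonds broken (reactants):
    C-C: 2 × 334 = 668
    C-H: 8 × 407 = 3256
    C=C: 1 × 601 = 601
    H-H: 1 × 446 = 446
    Σ(broken) = 4971 kJ
  Bonds formed (products):
    C-C: 3 × 334 = 1002
    C-H: 10 × 407 = 4070
    Σ(formed) = 5072 kJ
  ΔH_II = 4971 − 5072 = −101 kJ
ΔH_I − ΔH_II = −1205 kJ, so reaction I has the more negative ΔH; |ΔH_I − ΔH_II| = 1205 kJ.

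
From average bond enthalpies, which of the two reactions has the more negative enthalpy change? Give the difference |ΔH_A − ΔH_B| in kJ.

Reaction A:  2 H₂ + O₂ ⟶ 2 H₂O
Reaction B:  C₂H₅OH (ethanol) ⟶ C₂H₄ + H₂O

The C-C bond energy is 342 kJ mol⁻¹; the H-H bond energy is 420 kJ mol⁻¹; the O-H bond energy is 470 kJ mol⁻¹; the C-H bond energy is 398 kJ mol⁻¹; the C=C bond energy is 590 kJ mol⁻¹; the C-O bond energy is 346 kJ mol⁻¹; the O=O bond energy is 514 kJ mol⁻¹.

Reaction A, by 552 kJ

Reaction A:
  Bonds broken (reactants):
    H-H: 2 × 420 = 840
    O=O: 1 × 514 = 514
    Σ(broken) = 1354 kJ
  Bonds formed (products):
    O-H: 4 × 470 = 1880
    Σ(formed) = 1880 kJ
  ΔH_A = 1354 − 1880 = −526 kJ
Reaction B:
  Bonds broken (reactants):
    C-C: 1 × 342 = 342
    C-H: 5 × 398 = 1990
    C-O: 1 × 346 = 346
    O-H: 1 × 470 = 470
    Σ(broken) = 3148 kJ
  Bonds formed (products):
    C-H: 4 × 398 = 1592
    C=C: 1 × 590 = 590
    O-H: 2 × 470 = 940
    Σ(formed) = 3122 kJ
  ΔH_B = 3148 − 3122 = +26 kJ
ΔH_A − ΔH_B = −552 kJ, so reaction A has the more negative ΔH; |ΔH_A − ΔH_B| = 552 kJ.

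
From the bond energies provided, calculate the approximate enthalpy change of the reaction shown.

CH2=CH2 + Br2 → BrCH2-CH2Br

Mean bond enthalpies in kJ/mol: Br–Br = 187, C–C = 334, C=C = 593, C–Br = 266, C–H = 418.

ΔH ≈ −86 kJ

Bonds broken (reactants):
  Br–Br: 1 × 187 = 187
  C–H: 4 × 418 = 1672
  C=C: 1 × 593 = 593
  Σ(broken) = 2452 kJ
Bonds formed (products):
  C–Br: 2 × 266 = 532
  C–C: 1 × 334 = 334
  C–H: 4 × 418 = 1672
  Σ(formed) = 2538 kJ
ΔH = Σ(broken) − Σ(formed) = 2452 − 2538 = −86 kJ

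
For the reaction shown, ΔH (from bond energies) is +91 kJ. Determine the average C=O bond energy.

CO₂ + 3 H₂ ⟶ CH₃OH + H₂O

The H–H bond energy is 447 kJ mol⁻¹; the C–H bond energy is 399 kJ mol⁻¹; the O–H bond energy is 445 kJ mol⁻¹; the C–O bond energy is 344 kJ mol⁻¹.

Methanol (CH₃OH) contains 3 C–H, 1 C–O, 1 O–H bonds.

Let D be the C=O bond energy.
Σ(broken) = 2×D + 3×447 = 1341 + 2D
Σ(formed) = 3×399 + 1×344 + 3×445 = 2876
ΔH = Σ(broken) − Σ(formed) = (1341 + 2D) − (2876) = −1535 + 2D
Setting this equal to +91 kJ gives 2D = 1626, so D = 813 kJ/mol.

D(C=O) ≈ 813 kJ/mol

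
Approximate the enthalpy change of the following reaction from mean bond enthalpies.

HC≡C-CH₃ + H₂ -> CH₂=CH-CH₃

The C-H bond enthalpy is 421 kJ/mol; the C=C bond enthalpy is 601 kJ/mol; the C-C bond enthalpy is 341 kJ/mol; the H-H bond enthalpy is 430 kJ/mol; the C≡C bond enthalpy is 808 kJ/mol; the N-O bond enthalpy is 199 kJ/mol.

ΔH ≈ −205 kJ

Bonds broken (reactants):
  C≡C: 1 × 808 = 808
  C-C: 1 × 341 = 341
  C-H: 4 × 421 = 1684
  H-H: 1 × 430 = 430
  Σ(broken) = 3263 kJ
Bonds formed (products):
  C-C: 1 × 341 = 341
  C-H: 6 × 421 = 2526
  C=C: 1 × 601 = 601
  Σ(formed) = 3468 kJ
ΔH = Σ(broken) − Σ(formed) = 3263 − 3468 = −205 kJ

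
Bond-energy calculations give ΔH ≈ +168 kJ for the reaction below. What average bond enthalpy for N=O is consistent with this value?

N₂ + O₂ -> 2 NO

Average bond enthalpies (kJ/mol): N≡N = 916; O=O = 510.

D(N=O) ≈ 629 kJ/mol

Let D be the N=O bond energy.
Σ(broken) = 1×916 + 1×510 = 1426
Σ(formed) = 2×D = 2D
ΔH = Σ(broken) − Σ(formed) = (1426) − (2D) = +1426 − 2D
Setting this equal to +168 kJ gives 2D = 1258, so D = 629 kJ/mol.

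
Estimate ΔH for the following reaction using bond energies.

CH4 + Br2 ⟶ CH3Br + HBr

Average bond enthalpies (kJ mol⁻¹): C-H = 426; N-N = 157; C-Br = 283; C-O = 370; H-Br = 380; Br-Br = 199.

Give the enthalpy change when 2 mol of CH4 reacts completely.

ΔH = −76 kJ

Bonds broken (reactants):
  Br-Br: 1 × 199 = 199
  C-H: 4 × 426 = 1704
  Σ(broken) = 1903 kJ
Bonds formed (products):
  C-Br: 1 × 283 = 283
  C-H: 3 × 426 = 1278
  H-Br: 1 × 380 = 380
  Σ(formed) = 1941 kJ
ΔH = Σ(broken) − Σ(formed) = 1903 − 1941 = −38 kJ
For 2× the reaction as written: 2 × (−38) = −76 kJ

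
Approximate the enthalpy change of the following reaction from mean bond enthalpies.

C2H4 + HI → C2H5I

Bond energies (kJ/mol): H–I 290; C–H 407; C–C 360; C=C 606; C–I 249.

Bonds broken (reactants):
  C–H: 4 × 407 = 1628
  C=C: 1 × 606 = 606
  H–I: 1 × 290 = 290
  Σ(broken) = 2524 kJ
Bonds formed (products):
  C–C: 1 × 360 = 360
  C–H: 5 × 407 = 2035
  C–I: 1 × 249 = 249
  Σ(formed) = 2644 kJ
ΔH = Σ(broken) − Σ(formed) = 2524 − 2644 = −120 kJ

ΔH ≈ −120 kJ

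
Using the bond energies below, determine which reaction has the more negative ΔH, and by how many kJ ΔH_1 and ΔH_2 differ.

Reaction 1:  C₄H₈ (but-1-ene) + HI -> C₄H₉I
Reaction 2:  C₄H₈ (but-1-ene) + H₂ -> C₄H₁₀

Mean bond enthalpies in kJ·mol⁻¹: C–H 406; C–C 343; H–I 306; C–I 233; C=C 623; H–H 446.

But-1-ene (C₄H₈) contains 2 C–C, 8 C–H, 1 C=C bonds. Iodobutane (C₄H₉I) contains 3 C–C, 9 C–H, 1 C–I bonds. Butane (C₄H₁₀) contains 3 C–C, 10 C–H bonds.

Reaction 1:
  Bonds broken (reactants):
    C–C: 2 × 343 = 686
    C–H: 8 × 406 = 3248
    C=C: 1 × 623 = 623
    H–I: 1 × 306 = 306
    Σ(broken) = 4863 kJ
  Bonds formed (products):
    C–C: 3 × 343 = 1029
    C–H: 9 × 406 = 3654
    C–I: 1 × 233 = 233
    Σ(formed) = 4916 kJ
  ΔH_1 = 4863 − 4916 = −53 kJ
Reaction 2:
  Bonds broken (reactants):
    C–C: 2 × 343 = 686
    C–H: 8 × 406 = 3248
    C=C: 1 × 623 = 623
    H–H: 1 × 446 = 446
    Σ(broken) = 5003 kJ
  Bonds formed (products):
    C–C: 3 × 343 = 1029
    C–H: 10 × 406 = 4060
    Σ(formed) = 5089 kJ
  ΔH_2 = 5003 − 5089 = −86 kJ
ΔH_1 − ΔH_2 = +33 kJ, so reaction 2 has the more negative ΔH; |ΔH_1 − ΔH_2| = 33 kJ.

Reaction 2, by 33 kJ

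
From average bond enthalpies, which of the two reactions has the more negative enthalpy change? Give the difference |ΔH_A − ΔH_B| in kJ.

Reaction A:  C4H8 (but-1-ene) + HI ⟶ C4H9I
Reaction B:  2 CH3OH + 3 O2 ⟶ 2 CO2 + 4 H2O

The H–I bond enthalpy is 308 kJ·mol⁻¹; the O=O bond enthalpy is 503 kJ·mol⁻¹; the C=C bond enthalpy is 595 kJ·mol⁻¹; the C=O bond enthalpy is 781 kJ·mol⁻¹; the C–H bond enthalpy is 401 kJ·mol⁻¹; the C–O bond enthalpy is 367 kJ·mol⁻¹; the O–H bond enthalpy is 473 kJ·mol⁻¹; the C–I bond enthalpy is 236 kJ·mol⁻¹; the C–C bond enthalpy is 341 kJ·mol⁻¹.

Reaction B, by 1238 kJ

Reaction A:
  Bonds broken (reactants):
    C–C: 2 × 341 = 682
    C–H: 8 × 401 = 3208
    C=C: 1 × 595 = 595
    H–I: 1 × 308 = 308
    Σ(broken) = 4793 kJ
  Bonds formed (products):
    C–C: 3 × 341 = 1023
    C–H: 9 × 401 = 3609
    C–I: 1 × 236 = 236
    Σ(formed) = 4868 kJ
  ΔH_A = 4793 − 4868 = −75 kJ
Reaction B:
  Bonds broken (reactants):
    C–H: 6 × 401 = 2406
    C–O: 2 × 367 = 734
    O–H: 2 × 473 = 946
    O=O: 3 × 503 = 1509
    Σ(broken) = 5595 kJ
  Bonds formed (products):
    C=O: 4 × 781 = 3124
    O–H: 8 × 473 = 3784
    Σ(formed) = 6908 kJ
  ΔH_B = 5595 − 6908 = −1313 kJ
ΔH_A − ΔH_B = +1238 kJ, so reaction B has the more negative ΔH; |ΔH_A − ΔH_B| = 1238 kJ.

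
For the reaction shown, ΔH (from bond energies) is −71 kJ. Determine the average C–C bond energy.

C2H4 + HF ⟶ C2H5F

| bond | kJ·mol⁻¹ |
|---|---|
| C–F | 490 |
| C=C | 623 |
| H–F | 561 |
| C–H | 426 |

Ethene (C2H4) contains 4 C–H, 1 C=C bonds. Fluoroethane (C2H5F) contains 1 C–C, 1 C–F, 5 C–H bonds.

Let D be the C–C bond energy.
Σ(broken) = 4×426 + 1×623 + 1×561 = 2888
Σ(formed) = 1×D + 1×490 + 5×426 = 2620 + D
ΔH = Σ(broken) − Σ(formed) = (2888) − (2620 + D) = +268 − D
Setting this equal to −71 kJ gives D = 339 kJ/mol.

D(C–C) ≈ 339 kJ/mol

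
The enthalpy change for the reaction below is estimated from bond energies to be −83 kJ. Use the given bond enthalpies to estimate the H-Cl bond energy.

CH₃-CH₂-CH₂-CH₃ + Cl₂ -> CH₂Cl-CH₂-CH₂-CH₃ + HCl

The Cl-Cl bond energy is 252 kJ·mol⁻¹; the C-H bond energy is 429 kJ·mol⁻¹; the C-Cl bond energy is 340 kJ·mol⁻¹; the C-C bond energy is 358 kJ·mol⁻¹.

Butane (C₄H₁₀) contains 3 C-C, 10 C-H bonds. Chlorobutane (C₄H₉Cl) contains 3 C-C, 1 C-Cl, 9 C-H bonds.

D(H-Cl) ≈ 424 kJ/mol

Let D be the H-Cl bond energy.
Σ(broken) = 3×358 + 10×429 + 1×252 = 5616
Σ(formed) = 3×358 + 1×340 + 9×429 + 1×D = 5275 + D
ΔH = Σ(broken) − Σ(formed) = (5616) − (5275 + D) = +341 − D
Setting this equal to −83 kJ gives D = 424 kJ/mol.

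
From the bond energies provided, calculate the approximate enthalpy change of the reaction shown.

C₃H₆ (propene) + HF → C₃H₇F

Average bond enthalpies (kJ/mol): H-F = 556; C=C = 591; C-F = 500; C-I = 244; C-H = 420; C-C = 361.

Bonds broken (reactants):
  C-C: 1 × 361 = 361
  C-H: 6 × 420 = 2520
  C=C: 1 × 591 = 591
  H-F: 1 × 556 = 556
  Σ(broken) = 4028 kJ
Bonds formed (products):
  C-C: 2 × 361 = 722
  C-F: 1 × 500 = 500
  C-H: 7 × 420 = 2940
  Σ(formed) = 4162 kJ
ΔH = Σ(broken) − Σ(formed) = 4028 − 4162 = −134 kJ

ΔH ≈ −134 kJ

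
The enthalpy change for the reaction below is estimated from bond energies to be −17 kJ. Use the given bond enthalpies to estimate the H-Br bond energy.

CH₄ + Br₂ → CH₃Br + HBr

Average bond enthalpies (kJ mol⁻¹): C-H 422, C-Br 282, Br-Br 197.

Let D be the H-Br bond energy.
Σ(broken) = 1×197 + 4×422 = 1885
Σ(formed) = 1×282 + 3×422 + 1×D = 1548 + D
ΔH = Σ(broken) − Σ(formed) = (1885) − (1548 + D) = +337 − D
Setting this equal to −17 kJ gives D = 354 kJ/mol.

D(H-Br) ≈ 354 kJ/mol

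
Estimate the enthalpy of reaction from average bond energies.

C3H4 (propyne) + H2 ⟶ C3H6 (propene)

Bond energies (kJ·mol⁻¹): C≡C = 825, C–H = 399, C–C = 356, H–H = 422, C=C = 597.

Bonds broken (reactants):
  C≡C: 1 × 825 = 825
  C–C: 1 × 356 = 356
  C–H: 4 × 399 = 1596
  H–H: 1 × 422 = 422
  Σ(broken) = 3199 kJ
Bonds formed (products):
  C–C: 1 × 356 = 356
  C–H: 6 × 399 = 2394
  C=C: 1 × 597 = 597
  Σ(formed) = 3347 kJ
ΔH = Σ(broken) − Σ(formed) = 3199 − 3347 = −148 kJ

ΔH ≈ −148 kJ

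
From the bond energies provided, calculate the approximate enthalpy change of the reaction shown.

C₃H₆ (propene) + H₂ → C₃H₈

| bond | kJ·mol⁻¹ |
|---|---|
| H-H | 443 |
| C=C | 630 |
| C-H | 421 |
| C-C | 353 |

ΔH ≈ −122 kJ

Bonds broken (reactants):
  C-C: 1 × 353 = 353
  C-H: 6 × 421 = 2526
  C=C: 1 × 630 = 630
  H-H: 1 × 443 = 443
  Σ(broken) = 3952 kJ
Bonds formed (products):
  C-C: 2 × 353 = 706
  C-H: 8 × 421 = 3368
  Σ(formed) = 4074 kJ
ΔH = Σ(broken) − Σ(formed) = 3952 − 4074 = −122 kJ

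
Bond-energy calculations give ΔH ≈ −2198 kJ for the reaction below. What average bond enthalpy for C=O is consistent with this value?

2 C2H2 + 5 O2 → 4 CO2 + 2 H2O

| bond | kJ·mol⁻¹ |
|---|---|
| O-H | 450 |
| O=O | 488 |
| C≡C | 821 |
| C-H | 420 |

D(C=O) ≈ 770 kJ/mol

Let D be the C=O bond energy.
Σ(broken) = 2×821 + 4×420 + 5×488 = 5762
Σ(formed) = 8×D + 4×450 = 1800 + 8D
ΔH = Σ(broken) − Σ(formed) = (5762) − (1800 + 8D) = +3962 − 8D
Setting this equal to −2198 kJ gives 8D = 6160, so D = 770 kJ/mol.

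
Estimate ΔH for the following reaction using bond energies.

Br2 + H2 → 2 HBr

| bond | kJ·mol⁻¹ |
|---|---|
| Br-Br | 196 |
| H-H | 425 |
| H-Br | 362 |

ΔH ≈ −103 kJ

Bonds broken (reactants):
  Br-Br: 1 × 196 = 196
  H-H: 1 × 425 = 425
  Σ(broken) = 621 kJ
Bonds formed (products):
  H-Br: 2 × 362 = 724
  Σ(formed) = 724 kJ
ΔH = Σ(broken) − Σ(formed) = 621 − 724 = −103 kJ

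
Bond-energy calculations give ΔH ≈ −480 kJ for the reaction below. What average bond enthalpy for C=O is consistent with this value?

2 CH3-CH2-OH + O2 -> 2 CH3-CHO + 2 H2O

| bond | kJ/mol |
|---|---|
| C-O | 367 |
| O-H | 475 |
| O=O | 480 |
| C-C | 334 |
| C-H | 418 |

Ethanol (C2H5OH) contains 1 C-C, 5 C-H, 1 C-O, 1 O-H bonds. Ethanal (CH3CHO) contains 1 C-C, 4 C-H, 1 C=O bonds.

D(C=O) ≈ 790 kJ/mol

Let D be the C=O bond energy.
Σ(broken) = 2×334 + 10×418 + 2×367 + 2×475 + 1×480 = 7012
Σ(formed) = 2×334 + 8×418 + 2×D + 4×475 = 5912 + 2D
ΔH = Σ(broken) − Σ(formed) = (7012) − (5912 + 2D) = +1100 − 2D
Setting this equal to −480 kJ gives 2D = 1580, so D = 790 kJ/mol.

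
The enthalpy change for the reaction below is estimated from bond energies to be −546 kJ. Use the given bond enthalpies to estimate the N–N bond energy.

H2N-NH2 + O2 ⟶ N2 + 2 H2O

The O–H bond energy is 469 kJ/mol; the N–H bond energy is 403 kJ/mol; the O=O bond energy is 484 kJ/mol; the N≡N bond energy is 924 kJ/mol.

D(N–N) ≈ 158 kJ/mol

Let D be the N–N bond energy.
Σ(broken) = 4×403 + 1×D + 1×484 = 2096 + D
Σ(formed) = 1×924 + 4×469 = 2800
ΔH = Σ(broken) − Σ(formed) = (2096 + D) − (2800) = −704 + D
Setting this equal to −546 kJ gives D = 158 kJ/mol.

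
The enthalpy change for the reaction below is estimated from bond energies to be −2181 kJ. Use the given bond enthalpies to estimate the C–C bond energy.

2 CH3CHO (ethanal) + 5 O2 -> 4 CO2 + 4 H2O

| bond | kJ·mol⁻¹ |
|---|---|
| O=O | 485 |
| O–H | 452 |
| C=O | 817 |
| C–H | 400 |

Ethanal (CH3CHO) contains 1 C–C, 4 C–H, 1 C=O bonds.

D(C–C) ≈ 356 kJ/mol

Let D be the C–C bond energy.
Σ(broken) = 2×D + 8×400 + 2×817 + 5×485 = 7259 + 2D
Σ(formed) = 8×817 + 8×452 = 10152
ΔH = Σ(broken) − Σ(formed) = (7259 + 2D) − (10152) = −2893 + 2D
Setting this equal to −2181 kJ gives 2D = 712, so D = 356 kJ/mol.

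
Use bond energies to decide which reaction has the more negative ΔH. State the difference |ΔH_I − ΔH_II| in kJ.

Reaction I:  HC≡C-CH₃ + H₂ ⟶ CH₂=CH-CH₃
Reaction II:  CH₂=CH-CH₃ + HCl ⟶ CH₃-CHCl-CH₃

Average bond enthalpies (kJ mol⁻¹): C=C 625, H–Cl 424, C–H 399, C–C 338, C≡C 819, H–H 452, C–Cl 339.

Reaction I, by 125 kJ

Reaction I:
  Bonds broken (reactants):
    C≡C: 1 × 819 = 819
    C–C: 1 × 338 = 338
    C–H: 4 × 399 = 1596
    H–H: 1 × 452 = 452
    Σ(broken) = 3205 kJ
  Bonds formed (products):
    C–C: 1 × 338 = 338
    C–H: 6 × 399 = 2394
    C=C: 1 × 625 = 625
    Σ(formed) = 3357 kJ
  ΔH_I = 3205 − 3357 = −152 kJ
Reaction II:
  Bonds broken (reactants):
    C–C: 1 × 338 = 338
    C–H: 6 × 399 = 2394
    C=C: 1 × 625 = 625
    H–Cl: 1 × 424 = 424
    Σ(broken) = 3781 kJ
  Bonds formed (products):
    C–C: 2 × 338 = 676
    C–Cl: 1 × 339 = 339
    C–H: 7 × 399 = 2793
    Σ(formed) = 3808 kJ
  ΔH_II = 3781 − 3808 = −27 kJ
ΔH_I − ΔH_II = −125 kJ, so reaction I has the more negative ΔH; |ΔH_I − ΔH_II| = 125 kJ.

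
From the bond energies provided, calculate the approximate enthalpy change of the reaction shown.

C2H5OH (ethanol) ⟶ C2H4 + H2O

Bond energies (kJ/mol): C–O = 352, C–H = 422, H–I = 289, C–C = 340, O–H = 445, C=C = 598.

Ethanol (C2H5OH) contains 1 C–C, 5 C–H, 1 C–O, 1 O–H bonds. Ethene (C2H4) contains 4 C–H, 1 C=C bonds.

ΔH ≈ +71 kJ

Bonds broken (reactants):
  C–C: 1 × 340 = 340
  C–H: 5 × 422 = 2110
  C–O: 1 × 352 = 352
  O–H: 1 × 445 = 445
  Σ(broken) = 3247 kJ
Bonds formed (products):
  C–H: 4 × 422 = 1688
  C=C: 1 × 598 = 598
  O–H: 2 × 445 = 890
  Σ(formed) = 3176 kJ
ΔH = Σ(broken) − Σ(formed) = 3247 − 3176 = +71 kJ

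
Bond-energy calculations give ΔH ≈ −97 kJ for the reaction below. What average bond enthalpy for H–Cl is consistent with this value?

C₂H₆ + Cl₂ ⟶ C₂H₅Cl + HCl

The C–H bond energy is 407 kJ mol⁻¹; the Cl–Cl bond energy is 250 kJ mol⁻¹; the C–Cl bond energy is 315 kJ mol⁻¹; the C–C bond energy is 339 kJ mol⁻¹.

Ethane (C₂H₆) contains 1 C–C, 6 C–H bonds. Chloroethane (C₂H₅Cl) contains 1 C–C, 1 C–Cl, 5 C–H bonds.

Let D be the H–Cl bond energy.
Σ(broken) = 1×339 + 6×407 + 1×250 = 3031
Σ(formed) = 1×339 + 1×315 + 5×407 + 1×D = 2689 + D
ΔH = Σ(broken) − Σ(formed) = (3031) − (2689 + D) = +342 − D
Setting this equal to −97 kJ gives D = 439 kJ/mol.

D(H–Cl) ≈ 439 kJ/mol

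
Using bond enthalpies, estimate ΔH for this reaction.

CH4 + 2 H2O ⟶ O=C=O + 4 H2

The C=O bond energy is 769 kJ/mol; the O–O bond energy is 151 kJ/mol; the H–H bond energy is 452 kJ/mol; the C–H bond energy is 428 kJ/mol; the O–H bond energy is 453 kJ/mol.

ΔH ≈ +178 kJ

Bonds broken (reactants):
  C–H: 4 × 428 = 1712
  O–H: 4 × 453 = 1812
  Σ(broken) = 3524 kJ
Bonds formed (products):
  C=O: 2 × 769 = 1538
  H–H: 4 × 452 = 1808
  Σ(formed) = 3346 kJ
ΔH = Σ(broken) − Σ(formed) = 3524 − 3346 = +178 kJ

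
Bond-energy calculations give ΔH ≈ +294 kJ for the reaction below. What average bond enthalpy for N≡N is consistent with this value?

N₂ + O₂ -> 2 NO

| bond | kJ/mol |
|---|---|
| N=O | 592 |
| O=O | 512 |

Let D be the N≡N bond energy.
Σ(broken) = 1×D + 1×512 = 512 + D
Σ(formed) = 2×592 = 1184
ΔH = Σ(broken) − Σ(formed) = (512 + D) − (1184) = −672 + D
Setting this equal to +294 kJ gives D = 966 kJ/mol.

D(N≡N) ≈ 966 kJ/mol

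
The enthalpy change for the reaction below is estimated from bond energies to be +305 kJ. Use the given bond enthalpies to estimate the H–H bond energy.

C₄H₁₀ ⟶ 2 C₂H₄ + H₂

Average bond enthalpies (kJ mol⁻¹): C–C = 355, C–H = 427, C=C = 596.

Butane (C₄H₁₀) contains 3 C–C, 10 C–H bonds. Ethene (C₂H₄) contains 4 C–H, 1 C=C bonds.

D(H–H) ≈ 422 kJ/mol

Let D be the H–H bond energy.
Σ(broken) = 3×355 + 10×427 = 5335
Σ(formed) = 8×427 + 2×596 + 1×D = 4608 + D
ΔH = Σ(broken) − Σ(formed) = (5335) − (4608 + D) = +727 − D
Setting this equal to +305 kJ gives D = 422 kJ/mol.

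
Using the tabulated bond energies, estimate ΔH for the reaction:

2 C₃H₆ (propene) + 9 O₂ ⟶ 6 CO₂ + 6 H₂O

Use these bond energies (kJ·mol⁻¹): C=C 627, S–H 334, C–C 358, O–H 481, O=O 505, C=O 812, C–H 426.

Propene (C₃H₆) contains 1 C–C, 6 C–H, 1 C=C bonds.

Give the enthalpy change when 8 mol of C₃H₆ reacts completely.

Bonds broken (reactants):
  C–C: 2 × 358 = 716
  C–H: 12 × 426 = 5112
  C=C: 2 × 627 = 1254
  O=O: 9 × 505 = 4545
  Σ(broken) = 11627 kJ
Bonds formed (products):
  C=O: 12 × 812 = 9744
  O–H: 12 × 481 = 5772
  Σ(formed) = 15516 kJ
ΔH = Σ(broken) − Σ(formed) = 11627 − 15516 = −3889 kJ
For 4× the reaction as written: 4 × (−3889) = −15556 kJ

ΔH = −15556 kJ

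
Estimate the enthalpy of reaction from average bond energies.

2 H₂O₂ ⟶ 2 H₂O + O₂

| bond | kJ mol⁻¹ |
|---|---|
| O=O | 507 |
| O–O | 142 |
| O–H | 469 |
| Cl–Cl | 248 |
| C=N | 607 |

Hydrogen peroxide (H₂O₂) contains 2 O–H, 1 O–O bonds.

Bonds broken (reactants):
  O–H: 4 × 469 = 1876
  O–O: 2 × 142 = 284
  Σ(broken) = 2160 kJ
Bonds formed (products):
  O–H: 4 × 469 = 1876
  O=O: 1 × 507 = 507
  Σ(formed) = 2383 kJ
ΔH = Σ(broken) − Σ(formed) = 2160 − 2383 = −223 kJ

ΔH ≈ −223 kJ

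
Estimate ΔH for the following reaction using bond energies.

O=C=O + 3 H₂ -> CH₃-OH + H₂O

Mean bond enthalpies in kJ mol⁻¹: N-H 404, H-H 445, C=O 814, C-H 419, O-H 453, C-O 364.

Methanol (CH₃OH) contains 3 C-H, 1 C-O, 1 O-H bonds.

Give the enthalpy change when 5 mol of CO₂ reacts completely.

ΔH = −85 kJ

Bonds broken (reactants):
  C=O: 2 × 814 = 1628
  H-H: 3 × 445 = 1335
  Σ(broken) = 2963 kJ
Bonds formed (products):
  C-H: 3 × 419 = 1257
  C-O: 1 × 364 = 364
  O-H: 3 × 453 = 1359
  Σ(formed) = 2980 kJ
ΔH = Σ(broken) − Σ(formed) = 2963 − 2980 = −17 kJ
For 5× the reaction as written: 5 × (−17) = −85 kJ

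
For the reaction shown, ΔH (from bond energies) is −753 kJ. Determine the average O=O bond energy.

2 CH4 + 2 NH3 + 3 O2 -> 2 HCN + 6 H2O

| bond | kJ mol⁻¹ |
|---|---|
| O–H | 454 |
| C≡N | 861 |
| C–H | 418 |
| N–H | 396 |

Let D be the O=O bond energy.
Σ(broken) = 8×418 + 6×396 + 3×D = 5720 + 3D
Σ(formed) = 2×861 + 2×418 + 12×454 = 8006
ΔH = Σ(broken) − Σ(formed) = (5720 + 3D) − (8006) = −2286 + 3D
Setting this equal to −753 kJ gives 3D = 1533, so D = 511 kJ/mol.

D(O=O) ≈ 511 kJ/mol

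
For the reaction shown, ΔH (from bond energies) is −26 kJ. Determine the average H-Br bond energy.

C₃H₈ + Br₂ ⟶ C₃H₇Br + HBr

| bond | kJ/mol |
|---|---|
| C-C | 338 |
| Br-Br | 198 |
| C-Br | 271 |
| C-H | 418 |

Let D be the H-Br bond energy.
Σ(broken) = 1×198 + 2×338 + 8×418 = 4218
Σ(formed) = 1×271 + 2×338 + 7×418 + 1×D = 3873 + D
ΔH = Σ(broken) − Σ(formed) = (4218) − (3873 + D) = +345 − D
Setting this equal to −26 kJ gives D = 371 kJ/mol.

D(H-Br) ≈ 371 kJ/mol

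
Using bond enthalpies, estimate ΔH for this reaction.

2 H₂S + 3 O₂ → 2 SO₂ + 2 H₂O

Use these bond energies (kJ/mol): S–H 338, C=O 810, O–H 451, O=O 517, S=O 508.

Bonds broken (reactants):
  O=O: 3 × 517 = 1551
  S–H: 4 × 338 = 1352
  Σ(broken) = 2903 kJ
Bonds formed (products):
  O–H: 4 × 451 = 1804
  S=O: 4 × 508 = 2032
  Σ(formed) = 3836 kJ
ΔH = Σ(broken) − Σ(formed) = 2903 − 3836 = −933 kJ

ΔH ≈ −933 kJ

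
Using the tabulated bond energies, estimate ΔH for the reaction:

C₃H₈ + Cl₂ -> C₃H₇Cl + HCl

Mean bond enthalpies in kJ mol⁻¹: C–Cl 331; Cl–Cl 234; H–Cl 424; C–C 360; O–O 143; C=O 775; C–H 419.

Bonds broken (reactants):
  C–C: 2 × 360 = 720
  C–H: 8 × 419 = 3352
  Cl–Cl: 1 × 234 = 234
  Σ(broken) = 4306 kJ
Bonds formed (products):
  C–C: 2 × 360 = 720
  C–Cl: 1 × 331 = 331
  C–H: 7 × 419 = 2933
  H–Cl: 1 × 424 = 424
  Σ(formed) = 4408 kJ
ΔH = Σ(broken) − Σ(formed) = 4306 − 4408 = −102 kJ

ΔH ≈ −102 kJ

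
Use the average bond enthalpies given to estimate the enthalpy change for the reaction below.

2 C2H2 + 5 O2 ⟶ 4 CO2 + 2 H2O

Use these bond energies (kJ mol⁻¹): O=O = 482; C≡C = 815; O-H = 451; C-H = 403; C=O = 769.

Bonds broken (reactants):
  C≡C: 2 × 815 = 1630
  C-H: 4 × 403 = 1612
  O=O: 5 × 482 = 2410
  Σ(broken) = 5652 kJ
Bonds formed (products):
  C=O: 8 × 769 = 6152
  O-H: 4 × 451 = 1804
  Σ(formed) = 7956 kJ
ΔH = Σ(broken) − Σ(formed) = 5652 − 7956 = −2304 kJ

ΔH ≈ −2304 kJ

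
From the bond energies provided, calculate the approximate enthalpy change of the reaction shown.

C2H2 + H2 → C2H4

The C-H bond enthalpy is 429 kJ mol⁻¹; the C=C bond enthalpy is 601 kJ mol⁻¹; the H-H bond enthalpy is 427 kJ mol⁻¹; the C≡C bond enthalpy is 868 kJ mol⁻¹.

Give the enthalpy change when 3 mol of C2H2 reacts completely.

Bonds broken (reactants):
  C≡C: 1 × 868 = 868
  C-H: 2 × 429 = 858
  H-H: 1 × 427 = 427
  Σ(broken) = 2153 kJ
Bonds formed (products):
  C-H: 4 × 429 = 1716
  C=C: 1 × 601 = 601
  Σ(formed) = 2317 kJ
ΔH = Σ(broken) − Σ(formed) = 2153 − 2317 = −164 kJ
For 3× the reaction as written: 3 × (−164) = −492 kJ

ΔH = −492 kJ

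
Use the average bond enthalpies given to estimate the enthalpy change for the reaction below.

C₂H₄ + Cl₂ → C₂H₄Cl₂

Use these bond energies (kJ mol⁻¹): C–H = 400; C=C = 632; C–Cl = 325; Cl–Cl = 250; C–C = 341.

ΔH ≈ −109 kJ

Bonds broken (reactants):
  C–H: 4 × 400 = 1600
  C=C: 1 × 632 = 632
  Cl–Cl: 1 × 250 = 250
  Σ(broken) = 2482 kJ
Bonds formed (products):
  C–C: 1 × 341 = 341
  C–Cl: 2 × 325 = 650
  C–H: 4 × 400 = 1600
  Σ(formed) = 2591 kJ
ΔH = Σ(broken) − Σ(formed) = 2482 − 2591 = −109 kJ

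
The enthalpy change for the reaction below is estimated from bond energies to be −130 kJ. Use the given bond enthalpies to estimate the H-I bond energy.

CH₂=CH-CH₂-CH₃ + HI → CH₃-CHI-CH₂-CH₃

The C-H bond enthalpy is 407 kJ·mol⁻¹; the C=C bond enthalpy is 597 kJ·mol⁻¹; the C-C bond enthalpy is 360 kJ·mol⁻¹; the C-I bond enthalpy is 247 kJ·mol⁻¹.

Let D be the H-I bond energy.
Σ(broken) = 2×360 + 8×407 + 1×597 + 1×D = 4573 + D
Σ(formed) = 3×360 + 9×407 + 1×247 = 4990
ΔH = Σ(broken) − Σ(formed) = (4573 + D) − (4990) = −417 + D
Setting this equal to −130 kJ gives D = 287 kJ/mol.

D(H-I) ≈ 287 kJ/mol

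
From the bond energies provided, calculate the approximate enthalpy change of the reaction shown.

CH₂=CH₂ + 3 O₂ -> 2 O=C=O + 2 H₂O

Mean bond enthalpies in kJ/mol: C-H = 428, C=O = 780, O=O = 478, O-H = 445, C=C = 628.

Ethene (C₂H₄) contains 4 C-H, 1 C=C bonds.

ΔH ≈ −1126 kJ

Bonds broken (reactants):
  C-H: 4 × 428 = 1712
  C=C: 1 × 628 = 628
  O=O: 3 × 478 = 1434
  Σ(broken) = 3774 kJ
Bonds formed (products):
  C=O: 4 × 780 = 3120
  O-H: 4 × 445 = 1780
  Σ(formed) = 4900 kJ
ΔH = Σ(broken) − Σ(formed) = 3774 − 4900 = −1126 kJ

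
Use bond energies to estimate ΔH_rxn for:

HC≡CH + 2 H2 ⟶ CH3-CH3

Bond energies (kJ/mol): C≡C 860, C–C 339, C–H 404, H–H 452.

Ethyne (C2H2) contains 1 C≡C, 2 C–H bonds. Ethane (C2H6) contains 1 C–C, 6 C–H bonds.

ΔH ≈ −191 kJ

Bonds broken (reactants):
  C≡C: 1 × 860 = 860
  C–H: 2 × 404 = 808
  H–H: 2 × 452 = 904
  Σ(broken) = 2572 kJ
Bonds formed (products):
  C–C: 1 × 339 = 339
  C–H: 6 × 404 = 2424
  Σ(formed) = 2763 kJ
ΔH = Σ(broken) − Σ(formed) = 2572 − 2763 = −191 kJ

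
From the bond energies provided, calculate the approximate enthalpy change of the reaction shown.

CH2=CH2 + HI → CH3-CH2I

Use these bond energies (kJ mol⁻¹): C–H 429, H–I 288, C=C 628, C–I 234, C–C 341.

ΔH ≈ −88 kJ

Bonds broken (reactants):
  C–H: 4 × 429 = 1716
  C=C: 1 × 628 = 628
  H–I: 1 × 288 = 288
  Σ(broken) = 2632 kJ
Bonds formed (products):
  C–C: 1 × 341 = 341
  C–H: 5 × 429 = 2145
  C–I: 1 × 234 = 234
  Σ(formed) = 2720 kJ
ΔH = Σ(broken) − Σ(formed) = 2632 − 2720 = −88 kJ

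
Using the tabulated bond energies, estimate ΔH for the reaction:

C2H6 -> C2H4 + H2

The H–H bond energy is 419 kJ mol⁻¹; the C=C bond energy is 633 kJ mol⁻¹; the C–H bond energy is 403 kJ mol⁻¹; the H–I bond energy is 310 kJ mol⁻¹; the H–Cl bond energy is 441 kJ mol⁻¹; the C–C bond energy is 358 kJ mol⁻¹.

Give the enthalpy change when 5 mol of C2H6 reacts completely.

ΔH = +560 kJ

Bonds broken (reactants):
  C–C: 1 × 358 = 358
  C–H: 6 × 403 = 2418
  Σ(broken) = 2776 kJ
Bonds formed (products):
  C–H: 4 × 403 = 1612
  C=C: 1 × 633 = 633
  H–H: 1 × 419 = 419
  Σ(formed) = 2664 kJ
ΔH = Σ(broken) − Σ(formed) = 2776 − 2664 = +112 kJ
For 5× the reaction as written: 5 × (+112) = +560 kJ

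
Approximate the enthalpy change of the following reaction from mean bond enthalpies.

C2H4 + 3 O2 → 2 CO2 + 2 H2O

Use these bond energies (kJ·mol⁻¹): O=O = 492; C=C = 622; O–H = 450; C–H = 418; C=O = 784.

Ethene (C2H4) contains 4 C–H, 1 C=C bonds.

ΔH ≈ −1166 kJ

Bonds broken (reactants):
  C–H: 4 × 418 = 1672
  C=C: 1 × 622 = 622
  O=O: 3 × 492 = 1476
  Σ(broken) = 3770 kJ
Bonds formed (products):
  C=O: 4 × 784 = 3136
  O–H: 4 × 450 = 1800
  Σ(formed) = 4936 kJ
ΔH = Σ(broken) − Σ(formed) = 3770 − 4936 = −1166 kJ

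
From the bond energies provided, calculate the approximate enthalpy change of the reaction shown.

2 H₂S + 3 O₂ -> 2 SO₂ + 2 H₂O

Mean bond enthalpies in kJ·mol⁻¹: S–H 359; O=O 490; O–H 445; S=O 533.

ΔH ≈ −1006 kJ

Bonds broken (reactants):
  O=O: 3 × 490 = 1470
  S–H: 4 × 359 = 1436
  Σ(broken) = 2906 kJ
Bonds formed (products):
  O–H: 4 × 445 = 1780
  S=O: 4 × 533 = 2132
  Σ(formed) = 3912 kJ
ΔH = Σ(broken) − Σ(formed) = 2906 − 3912 = −1006 kJ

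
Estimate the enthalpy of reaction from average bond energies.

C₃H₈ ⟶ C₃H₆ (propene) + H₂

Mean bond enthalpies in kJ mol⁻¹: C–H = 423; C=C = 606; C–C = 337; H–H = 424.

Bonds broken (reactants):
  C–C: 2 × 337 = 674
  C–H: 8 × 423 = 3384
  Σ(broken) = 4058 kJ
Bonds formed (products):
  C–C: 1 × 337 = 337
  C–H: 6 × 423 = 2538
  C=C: 1 × 606 = 606
  H–H: 1 × 424 = 424
  Σ(formed) = 3905 kJ
ΔH = Σ(broken) − Σ(formed) = 4058 − 3905 = +153 kJ

ΔH ≈ +153 kJ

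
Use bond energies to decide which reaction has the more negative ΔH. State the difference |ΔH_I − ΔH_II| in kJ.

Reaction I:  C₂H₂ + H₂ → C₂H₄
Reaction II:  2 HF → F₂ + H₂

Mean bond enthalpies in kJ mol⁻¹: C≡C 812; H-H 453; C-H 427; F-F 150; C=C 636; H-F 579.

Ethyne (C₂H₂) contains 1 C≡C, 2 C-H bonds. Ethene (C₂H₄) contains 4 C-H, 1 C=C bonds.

Reaction I, by 780 kJ

Reaction I:
  Bonds broken (reactants):
    C≡C: 1 × 812 = 812
    C-H: 2 × 427 = 854
    H-H: 1 × 453 = 453
    Σ(broken) = 2119 kJ
  Bonds formed (products):
    C-H: 4 × 427 = 1708
    C=C: 1 × 636 = 636
    Σ(formed) = 2344 kJ
  ΔH_I = 2119 − 2344 = −225 kJ
Reaction II:
  Bonds broken (reactants):
    H-F: 2 × 579 = 1158
    Σ(broken) = 1158 kJ
  Bonds formed (products):
    F-F: 1 × 150 = 150
    H-H: 1 × 453 = 453
    Σ(formed) = 603 kJ
  ΔH_II = 1158 − 603 = +555 kJ
ΔH_I − ΔH_II = −780 kJ, so reaction I has the more negative ΔH; |ΔH_I − ΔH_II| = 780 kJ.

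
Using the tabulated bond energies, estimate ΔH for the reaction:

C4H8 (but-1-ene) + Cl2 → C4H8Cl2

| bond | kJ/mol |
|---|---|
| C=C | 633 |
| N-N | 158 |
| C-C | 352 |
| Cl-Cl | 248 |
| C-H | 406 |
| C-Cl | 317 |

Bonds broken (reactants):
  C-C: 2 × 352 = 704
  C-H: 8 × 406 = 3248
  C=C: 1 × 633 = 633
  Cl-Cl: 1 × 248 = 248
  Σ(broken) = 4833 kJ
Bonds formed (products):
  C-C: 3 × 352 = 1056
  C-Cl: 2 × 317 = 634
  C-H: 8 × 406 = 3248
  Σ(formed) = 4938 kJ
ΔH = Σ(broken) − Σ(formed) = 4833 − 4938 = −105 kJ

ΔH ≈ −105 kJ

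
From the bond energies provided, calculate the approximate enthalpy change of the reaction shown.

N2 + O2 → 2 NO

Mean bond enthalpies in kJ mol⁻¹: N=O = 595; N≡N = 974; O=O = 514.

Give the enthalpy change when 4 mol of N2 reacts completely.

ΔH = +1192 kJ

Bonds broken (reactants):
  N≡N: 1 × 974 = 974
  O=O: 1 × 514 = 514
  Σ(broken) = 1488 kJ
Bonds formed (products):
  N=O: 2 × 595 = 1190
  Σ(formed) = 1190 kJ
ΔH = Σ(broken) − Σ(formed) = 1488 − 1190 = +298 kJ
For 4× the reaction as written: 4 × (+298) = +1192 kJ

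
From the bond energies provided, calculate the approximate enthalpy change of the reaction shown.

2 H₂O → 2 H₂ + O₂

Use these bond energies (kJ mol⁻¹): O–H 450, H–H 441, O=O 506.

ΔH ≈ +412 kJ

Bonds broken (reactants):
  O–H: 4 × 450 = 1800
  Σ(broken) = 1800 kJ
Bonds formed (products):
  H–H: 2 × 441 = 882
  O=O: 1 × 506 = 506
  Σ(formed) = 1388 kJ
ΔH = Σ(broken) − Σ(formed) = 1800 − 1388 = +412 kJ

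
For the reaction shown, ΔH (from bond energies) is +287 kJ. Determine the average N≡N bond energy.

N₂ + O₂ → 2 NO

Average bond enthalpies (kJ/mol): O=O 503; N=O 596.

D(N≡N) ≈ 976 kJ/mol

Let D be the N≡N bond energy.
Σ(broken) = 1×D + 1×503 = 503 + D
Σ(formed) = 2×596 = 1192
ΔH = Σ(broken) − Σ(formed) = (503 + D) − (1192) = −689 + D
Setting this equal to +287 kJ gives D = 976 kJ/mol.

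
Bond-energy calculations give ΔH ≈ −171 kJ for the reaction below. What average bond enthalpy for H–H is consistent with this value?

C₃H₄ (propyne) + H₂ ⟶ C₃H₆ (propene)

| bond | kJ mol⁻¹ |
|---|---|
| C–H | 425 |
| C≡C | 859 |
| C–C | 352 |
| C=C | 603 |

D(H–H) ≈ 423 kJ/mol

Let D be the H–H bond energy.
Σ(broken) = 1×859 + 1×352 + 4×425 + 1×D = 2911 + D
Σ(formed) = 1×352 + 6×425 + 1×603 = 3505
ΔH = Σ(broken) − Σ(formed) = (2911 + D) − (3505) = −594 + D
Setting this equal to −171 kJ gives D = 423 kJ/mol.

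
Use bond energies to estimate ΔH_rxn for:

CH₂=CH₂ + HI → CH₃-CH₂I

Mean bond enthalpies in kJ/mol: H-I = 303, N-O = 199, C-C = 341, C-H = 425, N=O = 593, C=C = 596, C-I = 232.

ΔH ≈ −99 kJ

Bonds broken (reactants):
  C-H: 4 × 425 = 1700
  C=C: 1 × 596 = 596
  H-I: 1 × 303 = 303
  Σ(broken) = 2599 kJ
Bonds formed (products):
  C-C: 1 × 341 = 341
  C-H: 5 × 425 = 2125
  C-I: 1 × 232 = 232
  Σ(formed) = 2698 kJ
ΔH = Σ(broken) − Σ(formed) = 2599 − 2698 = −99 kJ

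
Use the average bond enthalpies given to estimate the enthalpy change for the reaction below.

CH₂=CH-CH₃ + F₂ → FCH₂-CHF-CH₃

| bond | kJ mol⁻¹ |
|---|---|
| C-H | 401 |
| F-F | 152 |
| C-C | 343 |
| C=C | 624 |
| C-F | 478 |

ΔH ≈ −523 kJ

Bonds broken (reactants):
  C-C: 1 × 343 = 343
  C-H: 6 × 401 = 2406
  C=C: 1 × 624 = 624
  F-F: 1 × 152 = 152
  Σ(broken) = 3525 kJ
Bonds formed (products):
  C-C: 2 × 343 = 686
  C-F: 2 × 478 = 956
  C-H: 6 × 401 = 2406
  Σ(formed) = 4048 kJ
ΔH = Σ(broken) − Σ(formed) = 3525 − 4048 = −523 kJ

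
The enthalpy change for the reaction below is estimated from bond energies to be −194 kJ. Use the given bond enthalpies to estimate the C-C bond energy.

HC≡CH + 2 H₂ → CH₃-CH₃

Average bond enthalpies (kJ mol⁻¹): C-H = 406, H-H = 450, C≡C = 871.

D(C-C) ≈ 341 kJ/mol

Let D be the C-C bond energy.
Σ(broken) = 1×871 + 2×406 + 2×450 = 2583
Σ(formed) = 1×D + 6×406 = 2436 + D
ΔH = Σ(broken) − Σ(formed) = (2583) − (2436 + D) = +147 − D
Setting this equal to −194 kJ gives D = 341 kJ/mol.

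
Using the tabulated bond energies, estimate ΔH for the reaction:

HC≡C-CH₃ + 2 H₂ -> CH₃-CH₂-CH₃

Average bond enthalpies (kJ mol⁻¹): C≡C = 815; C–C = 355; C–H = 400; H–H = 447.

ΔH ≈ −246 kJ

Bonds broken (reactants):
  C≡C: 1 × 815 = 815
  C–C: 1 × 355 = 355
  C–H: 4 × 400 = 1600
  H–H: 2 × 447 = 894
  Σ(broken) = 3664 kJ
Bonds formed (products):
  C–C: 2 × 355 = 710
  C–H: 8 × 400 = 3200
  Σ(formed) = 3910 kJ
ΔH = Σ(broken) − Σ(formed) = 3664 − 3910 = −246 kJ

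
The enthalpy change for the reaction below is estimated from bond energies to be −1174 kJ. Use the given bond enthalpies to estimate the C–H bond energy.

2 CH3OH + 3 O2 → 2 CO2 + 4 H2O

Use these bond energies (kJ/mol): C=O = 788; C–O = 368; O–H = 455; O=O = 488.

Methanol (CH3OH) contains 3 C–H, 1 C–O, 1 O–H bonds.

D(C–H) ≈ 418 kJ/mol

Let D be the C–H bond energy.
Σ(broken) = 6×D + 2×368 + 2×455 + 3×488 = 3110 + 6D
Σ(formed) = 4×788 + 8×455 = 6792
ΔH = Σ(broken) − Σ(formed) = (3110 + 6D) − (6792) = −3682 + 6D
Setting this equal to −1174 kJ gives 6D = 2508, so D = 418 kJ/mol.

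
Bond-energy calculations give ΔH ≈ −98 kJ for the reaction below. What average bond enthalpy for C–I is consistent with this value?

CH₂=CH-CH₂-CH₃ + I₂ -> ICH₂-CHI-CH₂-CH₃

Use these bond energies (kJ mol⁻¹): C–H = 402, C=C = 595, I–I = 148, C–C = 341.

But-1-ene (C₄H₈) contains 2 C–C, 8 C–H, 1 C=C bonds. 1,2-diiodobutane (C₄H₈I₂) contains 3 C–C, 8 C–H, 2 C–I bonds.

Let D be the C–I bond energy.
Σ(broken) = 2×341 + 8×402 + 1×595 + 1×148 = 4641
Σ(formed) = 3×341 + 8×402 + 2×D = 4239 + 2D
ΔH = Σ(broken) − Σ(formed) = (4641) − (4239 + 2D) = +402 − 2D
Setting this equal to −98 kJ gives 2D = 500, so D = 250 kJ/mol.

D(C–I) ≈ 250 kJ/mol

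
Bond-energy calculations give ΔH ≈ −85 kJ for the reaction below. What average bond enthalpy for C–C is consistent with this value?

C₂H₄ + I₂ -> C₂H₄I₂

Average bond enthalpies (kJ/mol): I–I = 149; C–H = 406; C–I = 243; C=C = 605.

Let D be the C–C bond energy.
Σ(broken) = 4×406 + 1×605 + 1×149 = 2378
Σ(formed) = 1×D + 4×406 + 2×243 = 2110 + D
ΔH = Σ(broken) − Σ(formed) = (2378) − (2110 + D) = +268 − D
Setting this equal to −85 kJ gives D = 353 kJ/mol.

D(C–C) ≈ 353 kJ/mol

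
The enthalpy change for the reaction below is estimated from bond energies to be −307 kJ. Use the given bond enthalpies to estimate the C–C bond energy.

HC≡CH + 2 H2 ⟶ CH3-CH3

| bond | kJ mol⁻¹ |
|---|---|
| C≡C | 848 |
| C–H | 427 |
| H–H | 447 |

D(C–C) ≈ 341 kJ/mol

Let D be the C–C bond energy.
Σ(broken) = 1×848 + 2×427 + 2×447 = 2596
Σ(formed) = 1×D + 6×427 = 2562 + D
ΔH = Σ(broken) − Σ(formed) = (2596) − (2562 + D) = +34 − D
Setting this equal to −307 kJ gives D = 341 kJ/mol.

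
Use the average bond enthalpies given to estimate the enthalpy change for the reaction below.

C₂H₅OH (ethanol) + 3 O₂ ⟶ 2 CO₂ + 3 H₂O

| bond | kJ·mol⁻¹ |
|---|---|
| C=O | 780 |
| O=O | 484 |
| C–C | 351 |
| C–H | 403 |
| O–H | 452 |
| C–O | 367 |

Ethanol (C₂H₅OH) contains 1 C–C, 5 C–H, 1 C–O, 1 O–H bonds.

ΔH ≈ −1195 kJ

Bonds broken (reactants):
  C–C: 1 × 351 = 351
  C–H: 5 × 403 = 2015
  C–O: 1 × 367 = 367
  O–H: 1 × 452 = 452
  O=O: 3 × 484 = 1452
  Σ(broken) = 4637 kJ
Bonds formed (products):
  C=O: 4 × 780 = 3120
  O–H: 6 × 452 = 2712
  Σ(formed) = 5832 kJ
ΔH = Σ(broken) − Σ(formed) = 4637 − 5832 = −1195 kJ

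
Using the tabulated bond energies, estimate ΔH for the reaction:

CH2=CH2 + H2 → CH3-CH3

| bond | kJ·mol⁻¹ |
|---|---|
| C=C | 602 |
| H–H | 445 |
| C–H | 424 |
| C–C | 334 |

Bonds broken (reactants):
  C–H: 4 × 424 = 1696
  C=C: 1 × 602 = 602
  H–H: 1 × 445 = 445
  Σ(broken) = 2743 kJ
Bonds formed (products):
  C–C: 1 × 334 = 334
  C–H: 6 × 424 = 2544
  Σ(formed) = 2878 kJ
ΔH = Σ(broken) − Σ(formed) = 2743 − 2878 = −135 kJ

ΔH ≈ −135 kJ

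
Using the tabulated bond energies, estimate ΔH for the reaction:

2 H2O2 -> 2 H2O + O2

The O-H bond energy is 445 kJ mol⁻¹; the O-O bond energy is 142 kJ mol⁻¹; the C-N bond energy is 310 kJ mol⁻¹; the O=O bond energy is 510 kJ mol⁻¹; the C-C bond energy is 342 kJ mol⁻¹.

Bonds broken (reactants):
  O-H: 4 × 445 = 1780
  O-O: 2 × 142 = 284
  Σ(broken) = 2064 kJ
Bonds formed (products):
  O-H: 4 × 445 = 1780
  O=O: 1 × 510 = 510
  Σ(formed) = 2290 kJ
ΔH = Σ(broken) − Σ(formed) = 2064 − 2290 = −226 kJ

ΔH ≈ −226 kJ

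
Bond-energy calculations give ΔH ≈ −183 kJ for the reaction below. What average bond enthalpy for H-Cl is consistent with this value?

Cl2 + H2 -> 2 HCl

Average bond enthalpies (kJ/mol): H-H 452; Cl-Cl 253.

D(H-Cl) ≈ 444 kJ/mol

Let D be the H-Cl bond energy.
Σ(broken) = 1×253 + 1×452 = 705
Σ(formed) = 2×D = 2D
ΔH = Σ(broken) − Σ(formed) = (705) − (2D) = +705 − 2D
Setting this equal to −183 kJ gives 2D = 888, so D = 444 kJ/mol.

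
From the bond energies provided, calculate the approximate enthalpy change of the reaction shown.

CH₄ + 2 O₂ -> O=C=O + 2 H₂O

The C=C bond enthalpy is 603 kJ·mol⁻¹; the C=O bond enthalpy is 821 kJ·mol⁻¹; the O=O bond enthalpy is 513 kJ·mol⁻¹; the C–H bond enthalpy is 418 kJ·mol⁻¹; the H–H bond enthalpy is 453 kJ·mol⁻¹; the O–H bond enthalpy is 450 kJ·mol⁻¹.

ΔH ≈ −744 kJ

Bonds broken (reactants):
  C–H: 4 × 418 = 1672
  O=O: 2 × 513 = 1026
  Σ(broken) = 2698 kJ
Bonds formed (products):
  C=O: 2 × 821 = 1642
  O–H: 4 × 450 = 1800
  Σ(formed) = 3442 kJ
ΔH = Σ(broken) − Σ(formed) = 2698 − 3442 = −744 kJ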